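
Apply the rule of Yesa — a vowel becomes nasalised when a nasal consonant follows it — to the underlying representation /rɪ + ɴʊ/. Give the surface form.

The vowel /ɪ/ is adjacent to the following nasal /ɴ/, so it acquires [+nasal] and surfaces as [ɪ̃].

[rɪ̃ɴʊ]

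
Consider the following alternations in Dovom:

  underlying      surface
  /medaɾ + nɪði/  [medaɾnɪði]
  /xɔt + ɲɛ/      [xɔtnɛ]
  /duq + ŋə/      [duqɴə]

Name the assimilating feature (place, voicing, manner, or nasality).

place

The segment that alternates is /ɲ/, which surfaces as [n] when adjacent to /t/.
/ɲ/ is palatal while /t/ is alveolar; the output [n] is alveolar, matching the trigger — so the feature that spreads is place.
The same holds elsewhere in the data: /ŋ/ → [ɴ] after /q/ (velar → uvular, matching uvular) — only place changes, and always toward the preceding segment.
Nothing changes in [medaɾnɪði]: there the adjacent consonants already agree in place (/n/ and /ɾ/ are both alveolar), so this form is consistent with the same rule.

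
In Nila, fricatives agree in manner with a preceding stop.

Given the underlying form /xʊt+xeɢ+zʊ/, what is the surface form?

The rule targets /x/ (voiceless velar fricative), which sits after the trigger /t/ (stop).
Changing only its manner to stop gives [k] — the voiceless velar stop.
The same rule applies at the second boundary: /z/ → [d] next to /ɢ/.

[xʊtkeɢdʊ]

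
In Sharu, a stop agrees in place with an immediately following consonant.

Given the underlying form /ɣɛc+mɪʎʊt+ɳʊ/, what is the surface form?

/c/ is a voiceless palatal stop. The following trigger /m/ is bilabial, so /c/ must become bilabial as well.
Changing only its place to bilabial gives [p] — the voiceless bilabial stop.
At the second juncture, /t/ likewise becomes [ʈ] adjacent to /ɳ/.

[ɣɛpmɪʎʊʈɳʊ]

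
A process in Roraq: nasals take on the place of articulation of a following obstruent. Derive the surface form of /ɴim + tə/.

[ɴintə]

The rule targets /m/ (voiced bilabial nasal), which sits before the trigger /t/ (alveolar).
The voiced alveolar nasal is [n], so /m/ → [n].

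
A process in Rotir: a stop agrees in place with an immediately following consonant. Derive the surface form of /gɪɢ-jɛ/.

The rule targets /ɢ/ (voiced uvular stop), which sits before the trigger /j/ (palatal).
A voiced palatal stop is [ɟ], so the surface segment is [ɟ].

[gɪɟjɛ]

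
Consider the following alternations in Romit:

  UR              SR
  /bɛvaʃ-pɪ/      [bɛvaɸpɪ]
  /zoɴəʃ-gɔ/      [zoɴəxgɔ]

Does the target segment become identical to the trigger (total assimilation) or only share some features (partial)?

partial assimilation

Underlying /ʃ/ is realised as [ɸ] next to /p/; /p/ itself does not change.
The change postalveolar → bilabial matches the place of the following /p/, identifying this as place assimilation.
Manner and voice are unchanged, so the assimilation is partial, not total.
The other alternating form patterns the same way: /ʃ/ → [x] before /g/ (postalveolar → velar, matching velar) — only place changes, and always toward the following segment.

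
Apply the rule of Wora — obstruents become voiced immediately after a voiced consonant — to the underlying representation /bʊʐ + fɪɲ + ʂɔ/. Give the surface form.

/f/ is a voiceless labiodental fricative. The preceding trigger /ʐ/ is voiced, so /f/ must become voiced as well.
The voiced labiodental fricative is [v], so /f/ → [v].
At the second juncture, /ʂ/ likewise becomes [ʐ] adjacent to /ɲ/.

[bʊʐvɪɲʐɔ]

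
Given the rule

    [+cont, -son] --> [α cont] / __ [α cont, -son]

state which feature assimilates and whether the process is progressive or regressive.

The shared variable α links the value of [cont] on the target to that of the neighbouring obstruent. [cont] distinguishes stops from fricatives — a manner-of-articulation feature — so this is manner assimilation.
Since the environment is written after the underscore, the trigger follows the target; the direction is regressive.

regressive manner assimilation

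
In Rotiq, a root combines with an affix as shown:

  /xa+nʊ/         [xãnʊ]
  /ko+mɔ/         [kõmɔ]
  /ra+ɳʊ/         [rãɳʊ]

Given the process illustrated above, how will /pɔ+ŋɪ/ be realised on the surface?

[pɔ̃ŋɪ]

The data show regressive nasality assimilation (vowel nasalisation): /a/ → [ã] before /n/; /o/ → [õ] before /m/; /a/ → [ã] before /ɳ/ — a vowel is nasalised by an immediately following nasal consonant.
/ɔ/ sits next to the nasal /ŋ/ and is therefore nasalised to [ɔ̃].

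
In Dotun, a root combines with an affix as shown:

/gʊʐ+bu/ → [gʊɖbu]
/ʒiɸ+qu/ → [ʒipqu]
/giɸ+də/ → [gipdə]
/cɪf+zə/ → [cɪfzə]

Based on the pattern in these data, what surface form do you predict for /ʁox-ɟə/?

The data show regressive manner assimilation: /ʐ/ → [ɖ] before /b/; /ɸ/ → [p] before /q/; /ɸ/ → [p] before /d/. In each pair only manner changes, matching the following consonant, while place and voice stay constant.
No alternation appears in [cɪfzə]: there the adjacent consonants already agree in manner (/f/ and /z/ are both fricatives), so this form is consistent with the same rule.
The rule targets /x/ (voiceless velar fricative), which sits before the trigger /ɟ/ (stop).
The voiceless velar stop is [k], so /x/ → [k].

[ʁokɟə]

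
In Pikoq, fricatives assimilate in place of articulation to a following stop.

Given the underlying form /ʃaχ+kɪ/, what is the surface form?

[ʃaxkɪ]

The rule targets /χ/ (voiceless uvular fricative), which sits before the trigger /k/ (velar).
The voiceless velar fricative is [x], so /χ/ → [x].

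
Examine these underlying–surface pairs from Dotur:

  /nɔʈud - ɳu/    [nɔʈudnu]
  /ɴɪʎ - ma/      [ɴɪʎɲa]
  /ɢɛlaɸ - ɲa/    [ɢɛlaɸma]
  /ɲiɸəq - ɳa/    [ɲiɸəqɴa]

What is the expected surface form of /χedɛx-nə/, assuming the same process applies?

[χedɛxŋə]

The data show progressive place assimilation: /ɳ/ → [n] after /d/; /m/ → [ɲ] after /ʎ/; /ɲ/ → [m] after /ɸ/; /ɳ/ → [ɴ] after /q/. In each pair only place changes, matching the preceding consonant, while manner and voice stay constant.
/n/ is a voiced alveolar nasal. The preceding trigger /x/ is velar, so /n/ must become velar as well.
The voiced velar nasal is [ŋ], so /n/ → [ŋ].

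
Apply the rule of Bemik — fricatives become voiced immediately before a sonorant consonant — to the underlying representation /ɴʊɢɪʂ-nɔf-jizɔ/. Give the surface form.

[ɴʊɢɪʐnɔvjizɔ]

/ʂ/ is a voiceless retroflex fricative. The following trigger /n/ is voiced, so /ʂ/ must become voiced as well.
Changing only its voicing to voiced gives [ʐ] — the voiced retroflex fricative.
At the second juncture, /f/ likewise becomes [v] adjacent to /j/.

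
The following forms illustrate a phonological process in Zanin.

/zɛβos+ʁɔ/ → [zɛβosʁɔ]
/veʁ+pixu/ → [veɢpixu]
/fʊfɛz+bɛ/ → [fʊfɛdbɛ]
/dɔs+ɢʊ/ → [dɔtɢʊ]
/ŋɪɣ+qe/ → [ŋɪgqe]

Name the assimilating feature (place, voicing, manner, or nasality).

Comparing underlying and surface forms, /ʁ/ → [ɢ] is the alternation; the neighbouring /p/ is constant.
/ʁ/ is a fricative while /p/ is a stop; the output [ɢ] is a stop, matching the trigger — so the feature that spreads is manner.
The same holds elsewhere in the data: /z/ → [d] before /b/ (fricative → stop, matching a stop); /s/ → [t] before /ɢ/ (fricative → stop, matching a stop); /ɣ/ → [g] before /q/ (fricative → stop, matching a stop) — only manner changes, and always toward the following segment.
Nothing changes in [zɛβosʁɔ]: there the adjacent consonants already agree in manner (/s/ and /ʁ/ are both fricatives), so this form is consistent with the same rule.

manner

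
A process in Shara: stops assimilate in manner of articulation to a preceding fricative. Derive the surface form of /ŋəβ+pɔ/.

[ŋəβɸɔ]

The rule targets /p/ (voiceless bilabial stop), which sits after the trigger /β/ (fricative).
Changing only its manner to fricative gives [ɸ] — the voiceless bilabial fricative.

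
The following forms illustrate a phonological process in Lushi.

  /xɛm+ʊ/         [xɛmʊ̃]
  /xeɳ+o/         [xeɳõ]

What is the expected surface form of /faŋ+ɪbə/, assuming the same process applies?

The data show progressive nasality assimilation (vowel nasalisation): /ʊ/ → [ʊ̃] after /m/; /o/ → [õ] after /ɳ/ — a vowel is nasalised by an immediately preceding nasal consonant.
/ɪ/ sits next to the nasal /ŋ/ and is therefore nasalised to [ɪ̃].

[faŋɪ̃bə]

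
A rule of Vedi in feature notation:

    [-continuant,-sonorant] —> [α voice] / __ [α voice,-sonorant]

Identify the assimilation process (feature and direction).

The rule copies [voice] from the environment onto the target, so the assimilating feature is voicing.
The conditioning segment sits to the right of the focus bar, meaning the trigger follows the segment that changes — regressive assimilation.

regressive voicing assimilation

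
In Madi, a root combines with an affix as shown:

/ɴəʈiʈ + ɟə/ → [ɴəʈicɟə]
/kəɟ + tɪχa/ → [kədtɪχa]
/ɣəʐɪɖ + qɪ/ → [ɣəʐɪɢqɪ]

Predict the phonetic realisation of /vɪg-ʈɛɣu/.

[vɪɖʈɛɣu]

The data show regressive place assimilation: /ʈ/ → [c] before /ɟ/; /ɟ/ → [d] before /t/; /ɖ/ → [ɢ] before /q/. In each pair only place changes, matching the following consonant, while manner and voice stay constant.
The rule targets /g/ (voiced velar stop), which sits before the trigger /ʈ/ (retroflex).
A voiced retroflex stop is [ɖ], so the surface segment is [ɖ].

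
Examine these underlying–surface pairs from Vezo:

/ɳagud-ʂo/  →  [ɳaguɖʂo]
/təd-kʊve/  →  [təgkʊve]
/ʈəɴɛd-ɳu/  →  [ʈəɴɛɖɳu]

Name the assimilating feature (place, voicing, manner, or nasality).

place

Underlying /d/ is realised as [ɖ] next to /ʂ/; /ʂ/ itself does not change.
The change alveolar → retroflex matches the place of the following /ʂ/, identifying this as place assimilation.
Checking the remaining alternations: /d/ → [g] before /k/ (alveolar → velar, matching velar); /d/ → [ɖ] before /ɳ/ (alveolar → retroflex, matching retroflex) — only place changes, and always toward the following segment.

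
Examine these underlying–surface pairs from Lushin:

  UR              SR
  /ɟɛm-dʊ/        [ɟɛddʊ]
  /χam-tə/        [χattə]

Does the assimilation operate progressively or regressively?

Comparing underlying and surface forms, /m/ → [d] is the alternation; the neighbouring /d/ is constant.
The output [d] is identical to the trigger /d/ — every feature (place, manner, voicing) has been copied — so this is total assimilation.
The other form behaves the same way: /m/ → [t] before /t/ — in each case the output is a copy of the following consonant.
The trigger is the following segment, so the direction is regressive (anticipatory).

regressive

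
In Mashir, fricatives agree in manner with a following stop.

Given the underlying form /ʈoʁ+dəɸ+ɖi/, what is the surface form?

[ʈoɢdəpɖi]

The rule targets /ʁ/ (voiced uvular fricative), which sits before the trigger /d/ (stop).
The voiced uvular stop is [ɢ], so /ʁ/ → [ɢ].
At the second juncture, /ɸ/ likewise becomes [p] adjacent to /ɖ/.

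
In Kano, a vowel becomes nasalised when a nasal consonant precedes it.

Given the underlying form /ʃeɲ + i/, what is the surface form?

The vowel /i/ is adjacent to the preceding nasal /ɲ/, so it acquires [+nasal] and surfaces as [ĩ].

[ʃeɲĩ]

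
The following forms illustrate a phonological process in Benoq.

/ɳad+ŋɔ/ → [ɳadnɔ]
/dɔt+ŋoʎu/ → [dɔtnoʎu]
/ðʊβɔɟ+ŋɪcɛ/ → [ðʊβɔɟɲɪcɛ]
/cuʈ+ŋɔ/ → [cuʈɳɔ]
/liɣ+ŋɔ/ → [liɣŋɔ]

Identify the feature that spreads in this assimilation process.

Comparing underlying and surface forms, /ŋ/ → [n] is the alternation; the neighbouring /d/ is constant.
The change velar → alveolar matches the place of the preceding /d/, identifying this as place assimilation.
The same holds elsewhere in the data: /ŋ/ → [n] after /t/ (velar → alveolar, matching alveolar); /ŋ/ → [ɲ] after /ɟ/ (velar → palatal, matching palatal); /ŋ/ → [ɳ] after /ʈ/ (velar → retroflex, matching retroflex) — only place changes, and always toward the preceding segment.
No alternation appears in [liɣŋɔ]: there the adjacent consonants already agree in place (/ŋ/ and /ɣ/ are both velar), so this form is consistent with the same rule.

place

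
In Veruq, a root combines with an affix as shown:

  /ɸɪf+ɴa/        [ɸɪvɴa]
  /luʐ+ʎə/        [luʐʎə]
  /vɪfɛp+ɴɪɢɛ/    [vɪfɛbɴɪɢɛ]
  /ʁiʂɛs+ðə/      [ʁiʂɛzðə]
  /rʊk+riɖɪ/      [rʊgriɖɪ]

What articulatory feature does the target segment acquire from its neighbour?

voicing

Comparing underlying and surface forms, /f/ → [v] is the alternation; the neighbouring /ɴ/ is constant.
/f/ is voiceless while /ɴ/ is voiced; the output [v] is voiced, matching the trigger — so the feature that spreads is voicing.
The other alternating forms pattern the same way: /p/ → [b] before /ɴ/ (voiceless → voiced, matching voiced); /s/ → [z] before /ð/ (voiceless → voiced, matching voiced); /k/ → [g] before /r/ (voiceless → voiced, matching voiced) — only voicing changes, and always toward the following segment.
No alternation appears in [luʐʎə]: there the adjacent consonants already agree in voicing (/ʐ/ and /ʎ/ are both voiced), so this form is consistent with the same rule.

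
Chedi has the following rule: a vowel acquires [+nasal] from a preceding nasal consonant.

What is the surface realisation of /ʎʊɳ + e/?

The vowel /e/ is adjacent to the preceding nasal /ɳ/, so it acquires [+nasal] and surfaces as [ẽ].

[ʎʊɳẽ]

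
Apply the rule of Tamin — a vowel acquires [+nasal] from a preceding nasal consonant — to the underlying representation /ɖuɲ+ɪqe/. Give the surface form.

[ɖuɲɪ̃qe]

/ɪ/ sits next to the nasal /ɲ/ and is therefore nasalised to [ɪ̃].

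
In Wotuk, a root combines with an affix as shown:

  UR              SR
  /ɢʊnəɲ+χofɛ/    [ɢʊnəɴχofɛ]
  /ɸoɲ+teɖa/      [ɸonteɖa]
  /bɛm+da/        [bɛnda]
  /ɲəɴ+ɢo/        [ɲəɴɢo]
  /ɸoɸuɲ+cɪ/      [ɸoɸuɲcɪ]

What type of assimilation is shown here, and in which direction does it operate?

Comparing underlying and surface forms, /ɲ/ → [ɴ] is the alternation; the neighbouring /χ/ is constant.
/ɲ/ is palatal while /χ/ is uvular; the output [ɴ] is uvular, matching the trigger — so the feature that spreads is place.
Manner and voice are unchanged, so the assimilation is partial, not total.
The other alternating forms pattern the same way: /ɲ/ → [n] before /t/ (palatal → alveolar, matching alveolar); /m/ → [n] before /d/ (bilabial → alveolar, matching alveolar) — only place changes, and always toward the following segment.
Nothing changes in [ɲəɴɢo], [ɸoɸuɲcɪ]: there the adjacent consonants already agree in place (/ɴ/ and /ɢ/ are both uvular; /ɲ/ and /c/ are both palatal), so these forms are consistent with the same rule.
Since the segment that changes precedes the conditioning segment, the assimilation is regressive.

regressive place assimilation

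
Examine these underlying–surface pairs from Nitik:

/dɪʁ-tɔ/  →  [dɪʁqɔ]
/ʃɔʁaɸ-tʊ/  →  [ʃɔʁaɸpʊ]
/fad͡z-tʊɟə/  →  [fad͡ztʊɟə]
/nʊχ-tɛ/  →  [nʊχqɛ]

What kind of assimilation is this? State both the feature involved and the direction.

Comparing underlying and surface forms, /t/ → [q] is the alternation; the neighbouring /ʁ/ is constant.
/t/ is alveolar while /ʁ/ is uvular; the output [q] is uvular, matching the trigger — so the feature that spreads is place.
Manner and voice are unchanged, so the assimilation is partial, not total.
Checking the remaining alternations: /t/ → [p] after /ɸ/ (alveolar → bilabial, matching bilabial); /t/ → [q] after /χ/ (alveolar → uvular, matching uvular) — only place changes, and always toward the preceding segment.
Nothing changes in [fad͡ztʊɟə]: there the adjacent consonants already agree in place (/t/ and /d͡z/ are both alveolar), so this form is consistent with the same rule.
The trigger is the preceding segment, so the direction is progressive (perseverative).

progressive place assimilation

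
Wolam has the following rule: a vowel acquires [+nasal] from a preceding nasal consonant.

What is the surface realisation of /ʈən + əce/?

/ə/ sits next to the nasal /n/ and is therefore nasalised to [ə̃].

[ʈənə̃ce]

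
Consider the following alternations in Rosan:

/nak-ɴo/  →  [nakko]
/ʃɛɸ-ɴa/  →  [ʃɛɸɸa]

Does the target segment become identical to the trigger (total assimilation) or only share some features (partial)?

Underlying /ɴ/ is realised as [k] next to /k/; /k/ itself does not change.
The output [k] is identical to the trigger /k/ — every feature (place, manner, voicing) has been copied — so this is total assimilation.
The remaining alternation confirms this: /ɴ/ → [ɸ] after /ɸ/ — in each case the output is a copy of the preceding consonant.

total assimilation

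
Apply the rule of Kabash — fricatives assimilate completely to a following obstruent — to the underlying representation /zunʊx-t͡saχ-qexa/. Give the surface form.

[zunʊt͡st͡saqqexa]

/x/ is the segment targeted by the rule; it sits immediately before /t͡s/, so it assimilates completely and surfaces as [t͡s].
The same rule applies at the second boundary: /χ/ → [q] next to /q/.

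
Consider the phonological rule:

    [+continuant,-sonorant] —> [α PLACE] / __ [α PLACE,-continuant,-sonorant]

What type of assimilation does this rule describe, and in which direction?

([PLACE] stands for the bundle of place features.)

regressive place assimilation

The shared variable α links the value of the place features (abbreviated [PLACE]) on the target to the same value on the neighbouring segment, so place is the feature that assimilates.
The conditioning segment sits to the right of the focus bar, meaning the trigger follows the segment that changes — regressive assimilation.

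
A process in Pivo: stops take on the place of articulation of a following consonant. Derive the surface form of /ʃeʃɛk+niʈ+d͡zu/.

[ʃeʃɛtnitd͡zu]

The rule targets /k/ (voiceless velar stop), which sits before the trigger /n/ (alveolar).
The voiceless alveolar stop is [t], so /k/ → [t].
The same rule applies at the second boundary: /ʈ/ → [t] next to /d͡z/.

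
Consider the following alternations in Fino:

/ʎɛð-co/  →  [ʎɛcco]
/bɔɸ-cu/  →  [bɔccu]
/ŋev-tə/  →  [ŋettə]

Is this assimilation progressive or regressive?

regressive

The segment that alternates is /ð/, which surfaces as [c] when adjacent to /c/.
The output [c] is identical to the trigger /c/ — every feature (place, manner, voicing) has been copied — so this is total assimilation.
The remaining alternations confirm this: /ɸ/ → [c] before /c/; /v/ → [t] before /t/ — in each case the output is a copy of the following consonant.
The trigger is the following segment, so the direction is regressive (anticipatory).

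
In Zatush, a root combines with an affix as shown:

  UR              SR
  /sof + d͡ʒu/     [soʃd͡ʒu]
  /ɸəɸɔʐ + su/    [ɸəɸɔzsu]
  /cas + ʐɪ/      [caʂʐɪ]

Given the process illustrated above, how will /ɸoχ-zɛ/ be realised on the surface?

[ɸoszɛ]

The data show regressive place assimilation: /f/ → [ʃ] before /d͡ʒ/; /ʐ/ → [z] before /s/; /s/ → [ʂ] before /ʐ/. In each pair only place changes, matching the following consonant, while manner and voice stay constant.
The rule targets /χ/ (voiceless uvular fricative), which sits before the trigger /z/ (alveolar).
A voiceless alveolar fricative is [s], so the surface segment is [s].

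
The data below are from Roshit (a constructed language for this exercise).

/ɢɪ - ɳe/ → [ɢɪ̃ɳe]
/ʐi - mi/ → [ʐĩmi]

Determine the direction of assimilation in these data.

regressive

The vowel /ɪ/ surfaces as nasalised [ɪ̃] next to the following nasal /ɳ/ — it has acquired the [+nasal] feature of its neighbour.
The other form shows the same pattern: /i/ → [ĩ] before /m/ — each time a vowel is nasalised next to a following nasal.
Because the conditioning nasal is to the right of the vowel that changes, the process is regressive (anticipatory).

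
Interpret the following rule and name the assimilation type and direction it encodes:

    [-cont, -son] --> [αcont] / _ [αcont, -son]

regressive manner assimilation

The rule copies [cont] (continuancy) from the environment onto the target stops; since [±cont] encodes the stop/fricative manner contrast, the assimilating dimension is manner.
Since the environment is written after the underscore, the trigger follows the target; the direction is regressive.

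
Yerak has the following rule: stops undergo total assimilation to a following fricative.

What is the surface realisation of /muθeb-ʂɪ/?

/b/ is the segment targeted by the rule; it sits immediately before /ʂ/, so it assimilates completely and surfaces as [ʂ].

[muθeʂʂɪ]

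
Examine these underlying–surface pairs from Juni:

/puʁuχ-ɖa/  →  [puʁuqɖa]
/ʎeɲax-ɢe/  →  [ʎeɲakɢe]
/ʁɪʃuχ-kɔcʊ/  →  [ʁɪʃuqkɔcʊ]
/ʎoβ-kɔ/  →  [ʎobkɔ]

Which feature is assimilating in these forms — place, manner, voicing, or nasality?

manner

Underlying /χ/ is realised as [q] next to /ɖ/; /ɖ/ itself does not change.
The change fricative → stop matches the manner of the following /ɖ/, identifying this as manner assimilation.
The same holds elsewhere in the data: /x/ → [k] before /ɢ/ (fricative → stop, matching a stop); /χ/ → [q] before /k/ (fricative → stop, matching a stop); /β/ → [b] before /k/ (fricative → stop, matching a stop) — only manner changes, and always toward the following segment.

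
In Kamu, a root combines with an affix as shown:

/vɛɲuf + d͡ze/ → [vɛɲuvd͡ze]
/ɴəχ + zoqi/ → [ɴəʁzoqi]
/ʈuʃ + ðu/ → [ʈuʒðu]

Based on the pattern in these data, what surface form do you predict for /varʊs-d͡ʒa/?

The data show regressive voicing assimilation: /f/ → [v] before /d͡z/; /χ/ → [ʁ] before /z/; /ʃ/ → [ʒ] before /ð/. In each pair only voicing changes, matching the following consonant, while place and manner stay constant.
/s/ is a voiceless alveolar fricative. The following trigger /d͡ʒ/ is voiced, so /s/ must become voiced as well.
A voiced alveolar fricative is [z], so the surface segment is [z].

[varʊzd͡ʒa]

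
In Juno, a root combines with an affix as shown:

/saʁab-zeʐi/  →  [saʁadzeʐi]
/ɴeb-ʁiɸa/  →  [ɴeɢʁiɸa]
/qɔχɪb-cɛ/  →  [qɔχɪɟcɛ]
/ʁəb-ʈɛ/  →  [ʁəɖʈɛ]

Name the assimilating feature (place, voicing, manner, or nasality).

Comparing underlying and surface forms, /b/ → [d] is the alternation; the neighbouring /z/ is constant.
/b/ is bilabial while /z/ is alveolar; the output [d] is alveolar, matching the trigger — so the feature that spreads is place.
Checking the remaining alternations: /b/ → [ɢ] before /ʁ/ (bilabial → uvular, matching uvular); /b/ → [ɟ] before /c/ (bilabial → palatal, matching palatal); /b/ → [ɖ] before /ʈ/ (bilabial → retroflex, matching retroflex) — only place changes, and always toward the following segment.

place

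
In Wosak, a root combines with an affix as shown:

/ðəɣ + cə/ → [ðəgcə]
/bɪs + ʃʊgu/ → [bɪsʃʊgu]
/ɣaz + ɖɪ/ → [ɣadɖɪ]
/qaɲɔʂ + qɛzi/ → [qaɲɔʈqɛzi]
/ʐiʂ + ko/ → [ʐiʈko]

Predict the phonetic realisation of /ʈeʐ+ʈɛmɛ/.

The data show regressive manner assimilation: /ɣ/ → [g] before /c/; /z/ → [d] before /ɖ/; /ʂ/ → [ʈ] before /q/; /ʂ/ → [ʈ] before /k/. In each pair only manner changes, matching the following consonant, while place and voice stay constant.
No alternation appears in [bɪsʃʊgu]: there the adjacent consonants already agree in manner (/s/ and /ʃ/ are both fricatives), so this form is consistent with the same rule.
The rule targets /ʐ/ (voiced retroflex fricative), which sits before the trigger /ʈ/ (stop).
The voiced retroflex stop is [ɖ], so /ʐ/ → [ɖ].

[ʈeɖʈɛmɛ]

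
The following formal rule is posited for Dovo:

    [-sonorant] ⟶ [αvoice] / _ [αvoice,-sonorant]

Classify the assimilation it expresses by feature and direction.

regressive voicing assimilation

The shared variable α links the value of [voice] on the target to the same value on the neighbouring segment, so voicing is the feature that assimilates.
The conditioning segment sits to the right of the focus bar, meaning the trigger follows the segment that changes — regressive assimilation.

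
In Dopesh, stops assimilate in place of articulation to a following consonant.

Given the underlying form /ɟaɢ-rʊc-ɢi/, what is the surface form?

/ɢ/ is a voiced uvular stop. The following trigger /r/ is alveolar, so /ɢ/ must become alveolar as well.
The voiced alveolar stop is [d], so /ɢ/ → [d].
At the second juncture, /c/ likewise becomes [q] adjacent to /ɢ/.

[ɟadrʊqɢi]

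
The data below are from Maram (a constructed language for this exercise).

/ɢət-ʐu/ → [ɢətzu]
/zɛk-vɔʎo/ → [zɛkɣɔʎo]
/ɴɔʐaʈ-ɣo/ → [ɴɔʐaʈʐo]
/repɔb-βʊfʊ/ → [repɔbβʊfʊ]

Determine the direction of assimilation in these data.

progressive

Comparing underlying and surface forms, /ʐ/ → [z] is the alternation; the neighbouring /t/ is constant.
/ʐ/ is retroflex while /t/ is alveolar; the output [z] is alveolar, matching the trigger — so the feature that spreads is place.
The same holds elsewhere in the data: /v/ → [ɣ] after /k/ (labiodental → velar, matching velar); /ɣ/ → [ʐ] after /ʈ/ (velar → retroflex, matching retroflex) — only place changes, and always toward the preceding segment.
No alternation appears in [repɔbβʊfʊ]: there the adjacent consonants already agree in place (/β/ and /b/ are both bilabial), so this form is consistent with the same rule.
The trigger is the preceding segment, so the direction is progressive (perseverative).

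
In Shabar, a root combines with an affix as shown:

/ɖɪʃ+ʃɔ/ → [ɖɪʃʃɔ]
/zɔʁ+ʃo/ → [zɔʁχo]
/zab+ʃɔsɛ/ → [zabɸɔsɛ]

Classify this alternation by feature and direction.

progressive place assimilation

Underlying /ʃ/ is realised as [χ] next to /ʁ/; /ʁ/ itself does not change.
/ʃ/ is postalveolar while /ʁ/ is uvular; the output [χ] is uvular, matching the trigger — so the feature that spreads is place.
Manner and voice are unchanged, so the assimilation is partial, not total.
Checking the remaining alternation: /ʃ/ → [ɸ] after /b/ (postalveolar → bilabial, matching bilabial) — only place changes, and always toward the preceding segment.
No alternation appears in [ɖɪʃʃɔ]: there the adjacent consonants already agree in place (/ʃ/ and /ʃ/ are both postalveolar), so this form is consistent with the same rule.
The trigger is the preceding segment, so the direction is progressive (perseverative).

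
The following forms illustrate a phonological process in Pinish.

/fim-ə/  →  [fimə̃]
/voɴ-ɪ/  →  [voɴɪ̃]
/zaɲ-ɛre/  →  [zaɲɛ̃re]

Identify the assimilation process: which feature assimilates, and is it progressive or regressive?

progressive nasality assimilation (vowel nasalisation)

The vowel /ə/ surfaces as nasalised [ə̃] next to the preceding nasal /m/ — it has acquired the [+nasal] feature of its neighbour.
Likewise in the remaining data: /ɪ/ → [ɪ̃] after /ɴ/; /ɛ/ → [ɛ̃] after /ɲ/ — each time a vowel is nasalised next to a preceding nasal.
Because the conditioning nasal is to the left of the vowel that changes, the process is progressive (perseverative).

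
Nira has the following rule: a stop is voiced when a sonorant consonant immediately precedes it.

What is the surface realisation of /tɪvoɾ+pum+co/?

[tɪvoɾbumɟo]

The rule targets /p/ (voiceless bilabial stop), which sits after the trigger /ɾ/ (voiced).
A voiced bilabial stop is [b], so the surface segment is [b].
The same rule applies at the second boundary: /c/ → [ɟ] next to /m/.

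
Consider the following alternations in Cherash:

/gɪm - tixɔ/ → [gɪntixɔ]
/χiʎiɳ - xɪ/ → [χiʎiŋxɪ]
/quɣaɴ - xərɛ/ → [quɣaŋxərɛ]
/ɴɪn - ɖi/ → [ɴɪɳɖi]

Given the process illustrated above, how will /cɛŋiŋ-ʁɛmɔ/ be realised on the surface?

The data show regressive place assimilation: /m/ → [n] before /t/; /ɳ/ → [ŋ] before /x/; /ɴ/ → [ŋ] before /x/; /n/ → [ɳ] before /ɖ/. In each pair only place changes, matching the following consonant, while manner and voice stay constant.
/ŋ/ is a voiced velar nasal. The following trigger /ʁ/ is uvular, so /ŋ/ must become uvular as well.
Changing only its place to uvular gives [ɴ] — the voiced uvular nasal.

[cɛŋiɴʁɛmɔ]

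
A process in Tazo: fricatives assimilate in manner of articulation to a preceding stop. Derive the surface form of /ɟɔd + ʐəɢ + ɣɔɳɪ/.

The rule targets /ʐ/ (voiced retroflex fricative), which sits after the trigger /d/ (stop).
Changing only its manner to stop gives [ɖ] — the voiced retroflex stop.
At the second juncture, /ɣ/ likewise becomes [g] adjacent to /ɢ/.

[ɟɔdɖəɢgɔɳɪ]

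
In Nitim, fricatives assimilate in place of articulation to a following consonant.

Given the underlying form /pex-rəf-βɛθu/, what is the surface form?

/x/ is a voiceless velar fricative. The following trigger /r/ is alveolar, so /x/ must become alveolar as well.
A voiceless alveolar fricative is [s], so the surface segment is [s].
The same rule applies at the second boundary: /f/ → [ɸ] next to /β/.

[pesrəɸβɛθu]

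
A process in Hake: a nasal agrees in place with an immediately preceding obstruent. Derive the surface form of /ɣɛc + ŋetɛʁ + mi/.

[ɣɛcɲetɛʁɴi]

The rule targets /ŋ/ (voiced velar nasal), which sits after the trigger /c/ (palatal).
A voiced palatal nasal is [ɲ], so the surface segment is [ɲ].
The same rule applies at the second boundary: /m/ → [ɴ] next to /ʁ/.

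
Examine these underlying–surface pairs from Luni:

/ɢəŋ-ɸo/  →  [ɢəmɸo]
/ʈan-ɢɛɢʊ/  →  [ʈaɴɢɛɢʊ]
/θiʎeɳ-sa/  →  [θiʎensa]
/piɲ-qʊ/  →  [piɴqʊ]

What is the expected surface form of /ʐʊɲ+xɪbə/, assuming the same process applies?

The data show regressive place assimilation: /ŋ/ → [m] before /ɸ/; /n/ → [ɴ] before /ɢ/; /ɳ/ → [n] before /s/; /ɲ/ → [ɴ] before /q/. In each pair only place changes, matching the following consonant, while manner and voice stay constant.
The rule targets /ɲ/ (voiced palatal nasal), which sits before the trigger /x/ (velar).
A voiced velar nasal is [ŋ], so the surface segment is [ŋ].

[ʐʊŋxɪbə]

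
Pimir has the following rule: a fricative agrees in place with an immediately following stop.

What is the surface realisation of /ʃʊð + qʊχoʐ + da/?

/ð/ is a voiced dental fricative. The following trigger /q/ is uvular, so /ð/ must become uvular as well.
Changing only its place to uvular gives [ʁ] — the voiced uvular fricative.
The same rule applies at the second boundary: /ʐ/ → [z] next to /d/.

[ʃʊʁqʊχozda]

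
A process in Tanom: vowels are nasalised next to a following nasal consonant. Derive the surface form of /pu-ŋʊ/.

[pũŋʊ]

/u/ sits next to the nasal /ŋ/ and is therefore nasalised to [ũ].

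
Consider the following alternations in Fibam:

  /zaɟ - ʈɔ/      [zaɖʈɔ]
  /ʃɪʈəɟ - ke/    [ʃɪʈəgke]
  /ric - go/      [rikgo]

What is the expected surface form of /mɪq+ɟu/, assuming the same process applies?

The data show regressive place assimilation: /ɟ/ → [ɖ] before /ʈ/; /ɟ/ → [g] before /k/; /c/ → [k] before /g/. In each pair only place changes, matching the following consonant, while manner and voice stay constant.
The rule targets /q/ (voiceless uvular stop), which sits before the trigger /ɟ/ (palatal).
A voiceless palatal stop is [c], so the surface segment is [c].

[mɪcɟu]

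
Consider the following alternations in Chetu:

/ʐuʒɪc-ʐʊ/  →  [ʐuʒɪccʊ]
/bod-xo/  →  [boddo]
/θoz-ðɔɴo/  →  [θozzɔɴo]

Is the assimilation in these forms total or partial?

total assimilation

Underlying /ʐ/ is realised as [c] next to /c/; /c/ itself does not change.
The output [c] is identical to the trigger /c/ — every feature (place, manner, voicing) has been copied — so this is total assimilation.
The remaining alternations confirm this: /x/ → [d] after /d/; /ð/ → [z] after /z/ — in each case the output is a copy of the preceding consonant.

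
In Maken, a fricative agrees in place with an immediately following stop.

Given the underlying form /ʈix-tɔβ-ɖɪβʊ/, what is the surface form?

The rule targets /x/ (voiceless velar fricative), which sits before the trigger /t/ (alveolar).
A voiceless alveolar fricative is [s], so the surface segment is [s].
The same rule applies at the second boundary: /β/ → [ʐ] next to /ɖ/.

[ʈistɔʐɖɪβʊ]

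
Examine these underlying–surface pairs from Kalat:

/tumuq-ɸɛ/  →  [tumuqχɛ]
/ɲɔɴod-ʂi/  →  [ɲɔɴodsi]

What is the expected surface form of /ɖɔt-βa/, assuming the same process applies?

The data show progressive place assimilation: /ɸ/ → [χ] after /q/; /ʂ/ → [s] after /d/. In each pair only place changes, matching the preceding consonant, while manner and voice stay constant.
The rule targets /β/ (voiced bilabial fricative), which sits after the trigger /t/ (alveolar).
The voiced alveolar fricative is [z], so /β/ → [z].

[ɖɔtza]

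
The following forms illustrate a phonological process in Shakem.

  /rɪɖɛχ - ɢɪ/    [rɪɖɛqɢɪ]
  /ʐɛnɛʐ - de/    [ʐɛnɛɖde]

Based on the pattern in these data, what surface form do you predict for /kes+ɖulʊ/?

[ketɖulʊ]

The data show regressive manner assimilation: /χ/ → [q] before /ɢ/; /ʐ/ → [ɖ] before /d/. In each pair only manner changes, matching the following consonant, while place and voice stay constant.
/s/ is a voiceless alveolar fricative. The following trigger /ɖ/ is a stop, so /s/ must become a stop as well.
Changing only its manner to stop gives [t] — the voiceless alveolar stop.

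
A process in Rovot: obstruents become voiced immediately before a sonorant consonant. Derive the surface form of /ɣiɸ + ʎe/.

[ɣiβʎe]

/ɸ/ is a voiceless bilabial fricative. The following trigger /ʎ/ is voiced, so /ɸ/ must become voiced as well.
Changing only its voicing to voiced gives [β] — the voiced bilabial fricative.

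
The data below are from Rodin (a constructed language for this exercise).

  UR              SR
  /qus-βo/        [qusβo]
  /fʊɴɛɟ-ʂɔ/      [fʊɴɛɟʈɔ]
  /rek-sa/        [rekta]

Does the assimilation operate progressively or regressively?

progressive

Underlying /ʂ/ is realised as [ʈ] next to /ɟ/; /ɟ/ itself does not change.
/ʂ/ is a fricative while /ɟ/ is a stop; the output [ʈ] is a stop, matching the trigger — so the feature that spreads is manner.
The same holds elsewhere in the data: /s/ → [t] after /k/ (fricative → stop, matching a stop) — only manner changes, and always toward the preceding segment.
Nothing changes in [qusβo]: there the adjacent consonants already agree in manner (/β/ and /s/ are both fricatives), so this form is consistent with the same rule.
Since the segment that changes follows the conditioning segment, the assimilation is progressive.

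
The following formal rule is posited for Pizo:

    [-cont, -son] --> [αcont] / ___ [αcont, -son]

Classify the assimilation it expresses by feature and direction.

The rule copies [cont] (continuancy) from the environment onto the target stops; since [±cont] encodes the stop/fricative manner contrast, the assimilating dimension is manner.
The conditioning segment sits to the right of the focus bar, meaning the trigger follows the segment that changes — regressive assimilation.

regressive manner assimilation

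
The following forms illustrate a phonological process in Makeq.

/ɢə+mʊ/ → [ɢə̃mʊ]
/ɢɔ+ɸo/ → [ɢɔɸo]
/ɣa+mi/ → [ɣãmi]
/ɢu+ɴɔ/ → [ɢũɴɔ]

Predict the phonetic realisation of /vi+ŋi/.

The data show regressive nasality assimilation (vowel nasalisation): /ə/ → [ə̃] before /m/; /a/ → [ã] before /m/; /u/ → [ũ] before /ɴ/ — a vowel is nasalised by an immediately following nasal consonant.
No change occurs in [ɢɔɸo] because the vowel at the boundary is adjacent to an oral consonant, not a nasal (/ɔ/ next to /ɸ/).
The vowel /i/ is adjacent to the following nasal /ŋ/, so it acquires [+nasal] and surfaces as [ĩ].

[vĩŋi]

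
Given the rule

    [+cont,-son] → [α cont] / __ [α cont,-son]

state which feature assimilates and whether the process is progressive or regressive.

regressive manner assimilation

The shared variable α links the value of [cont] on the target to that of the neighbouring obstruent. [cont] distinguishes stops from fricatives — a manner-of-articulation feature — so this is manner assimilation.
Since the environment is written after the underscore, the trigger follows the target; the direction is regressive.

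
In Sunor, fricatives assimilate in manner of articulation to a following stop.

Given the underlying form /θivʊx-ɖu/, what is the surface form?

/x/ is a voiceless velar fricative. The following trigger /ɖ/ is a stop, so /x/ must become a stop as well.
Changing only its manner to stop gives [k] — the voiceless velar stop.

[θivʊkɖu]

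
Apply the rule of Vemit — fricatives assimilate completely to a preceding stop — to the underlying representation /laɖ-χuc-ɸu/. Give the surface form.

[laɖɖuccu]

/χ/ is the segment targeted by the rule; it sits immediately after /ɖ/, so it assimilates completely and surfaces as [ɖ].
At the second juncture, /ɸ/ likewise becomes [c] adjacent to /c/.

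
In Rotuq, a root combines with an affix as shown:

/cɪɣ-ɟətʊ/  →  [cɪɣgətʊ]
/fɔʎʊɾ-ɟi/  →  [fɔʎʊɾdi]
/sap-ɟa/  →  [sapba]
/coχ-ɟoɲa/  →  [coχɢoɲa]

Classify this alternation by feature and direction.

The segment that alternates is /ɟ/, which surfaces as [g] when adjacent to /ɣ/.
/ɟ/ is palatal while /ɣ/ is velar; the output [g] is velar, matching the trigger — so the feature that spreads is place.
Manner and voice are unchanged, so the assimilation is partial, not total.
The same holds elsewhere in the data: /ɟ/ → [d] after /ɾ/ (palatal → alveolar, matching alveolar); /ɟ/ → [b] after /p/ (palatal → bilabial, matching bilabial); /ɟ/ → [ɢ] after /χ/ (palatal → uvular, matching uvular) — only place changes, and always toward the preceding segment.
Since the segment that changes follows the conditioning segment, the assimilation is progressive.

progressive place assimilation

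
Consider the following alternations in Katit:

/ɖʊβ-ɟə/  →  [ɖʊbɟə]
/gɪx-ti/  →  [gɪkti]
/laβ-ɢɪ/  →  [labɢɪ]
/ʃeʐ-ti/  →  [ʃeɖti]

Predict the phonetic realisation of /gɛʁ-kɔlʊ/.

[gɛɢkɔlʊ]

The data show regressive manner assimilation: /β/ → [b] before /ɟ/; /x/ → [k] before /t/; /β/ → [b] before /ɢ/; /ʐ/ → [ɖ] before /t/. In each pair only manner changes, matching the following consonant, while place and voice stay constant.
The rule targets /ʁ/ (voiced uvular fricative), which sits before the trigger /k/ (stop).
Changing only its manner to stop gives [ɢ] — the voiced uvular stop.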